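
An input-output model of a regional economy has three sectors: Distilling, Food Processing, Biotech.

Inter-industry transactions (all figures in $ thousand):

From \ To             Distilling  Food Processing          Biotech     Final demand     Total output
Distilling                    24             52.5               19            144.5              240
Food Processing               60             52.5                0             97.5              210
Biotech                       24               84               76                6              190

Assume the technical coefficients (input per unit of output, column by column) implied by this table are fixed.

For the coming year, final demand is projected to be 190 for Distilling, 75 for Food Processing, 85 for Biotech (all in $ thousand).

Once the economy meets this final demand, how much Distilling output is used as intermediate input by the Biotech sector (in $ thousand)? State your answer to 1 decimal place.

Technical coefficients a_ij = z_ij / X_j:
  a_11 = 24/240 = 0.10, a_21 = 60/240 = 0.25, a_31 = 24/240 = 0.10
  a_12 = 52.5/210 = 0.25, a_22 = 52.5/210 = 0.25, a_32 = 84/210 = 0.40
  a_13 = 19/190 = 0.10, a_23 = 0/190 = 0.00, a_33 = 76/190 = 0.40
I − A =
  [   0.90    -0.25    -0.10]
  [  -0.25     0.75     0.00]
  [  -0.10    -0.40     0.60]
Cofactors of I−A, C_ij = (−1)^(i+j)·(minor ij) (rows/columns in the sector order above):
  C_11 = (0.75)(0.60) − (0.00)(-0.40) = 0.4500
  C_12 = −[(-0.25)(0.60) − (0.00)(-0.10)] = 0.1500
  C_13 = (-0.25)(-0.40) − (0.75)(-0.10) = 0.1750
  C_21 = −[(-0.25)(0.60) − (-0.10)(-0.40)] = 0.1900
  C_22 = (0.90)(0.60) − (-0.10)(-0.10) = 0.5300
  C_23 = −[(0.90)(-0.40) − (-0.25)(-0.10)] = 0.3850
  C_31 = (-0.25)(0.00) − (-0.10)(0.75) = 0.0750
  C_32 = −[(0.90)(0.00) − (-0.10)(-0.25)] = 0.0250
  C_33 = (0.90)(0.75) − (-0.25)(-0.25) = 0.6125
det(I−A) = Σ_j (I−A)_1j·C_1j = (0.90)(0.4500) + (-0.25)(0.1500) + (-0.10)(0.1750) = 0.3500
adj(I−A) = Cᵀ =
  [ 0.4500   0.1900   0.0750]
  [ 0.1500   0.5300   0.0250]
  [ 0.1750   0.3850   0.6125]
(I − A)⁻¹ = adj(I−A) / det(I−A) ≈
  [   1.2857     0.5429     0.2143]
  [   0.4286     1.5143     0.0714]
  [   0.5000     1.1000     1.7500]
First solve x = (I − A)⁻¹ d = adj(I−A)·d / det(I−A); in particular x_3 = (0.1750·190 + 0.3850·75 + 0.6125·85) / 0.3500 = 114.1875 / 0.3500 = 326.250.
Intermediate flow from 1 to 3: z_13 = a_13 · x_3 = 0.10 × 114.1875 / 0.3500 = 11.41875 / 0.3500 ≈ 32.6.

z_13 = 32.6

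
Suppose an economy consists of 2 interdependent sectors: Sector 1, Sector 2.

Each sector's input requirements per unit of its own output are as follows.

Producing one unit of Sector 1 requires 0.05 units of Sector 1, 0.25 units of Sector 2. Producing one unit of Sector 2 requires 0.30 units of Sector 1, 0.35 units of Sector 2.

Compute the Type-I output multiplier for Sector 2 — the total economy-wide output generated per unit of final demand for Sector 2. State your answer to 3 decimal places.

I − A =
  [   0.95    -0.30]
  [  -0.25     0.65]
det(I−A) = (0.95)(0.65) − (-0.30)(-0.25) = 0.5425
adj(I−A) = [[0.65, 0.30], [0.25, 0.95]]
(I − A)⁻¹ = adj(I−A) / det(I−A) ≈
  [   1.1982     0.5530]
  [   0.4608     1.7512]
The output multiplier for sector j is the column-j sum of the Leontief inverse (I − A)⁻¹ = adj(I−A) / det(I−A).
Column 2 of adj(I−A): (0.30, 0.95); det(I−A) = 0.5425.
m_2 = (0.30 + 0.95) / 0.5425 = 1.25 / 0.5425 ≈ 2.304.

m_2 = 2.304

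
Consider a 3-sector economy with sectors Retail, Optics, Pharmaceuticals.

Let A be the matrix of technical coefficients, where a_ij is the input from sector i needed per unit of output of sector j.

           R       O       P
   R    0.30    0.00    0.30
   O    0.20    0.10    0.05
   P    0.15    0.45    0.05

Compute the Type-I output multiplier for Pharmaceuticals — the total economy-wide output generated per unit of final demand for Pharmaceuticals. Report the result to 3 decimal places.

I − A =
  [   0.70     0.00    -0.30]
  [  -0.20     0.90    -0.05]
  [  -0.15    -0.45     0.95]
Cofactors of I−A, C_ij = (−1)^(i+j)·(minor ij) (rows/columns in the sector order above):
  C_11 = (0.90)(0.95) − (-0.05)(-0.45) = 0.8325
  C_12 = −[(-0.20)(0.95) − (-0.05)(-0.15)] = 0.1975
  C_13 = (-0.20)(-0.45) − (0.90)(-0.15) = 0.2250
  C_21 = −[(0.00)(0.95) − (-0.30)(-0.45)] = 0.1350
  C_22 = (0.70)(0.95) − (-0.30)(-0.15) = 0.6200
  C_23 = −[(0.70)(-0.45) − (0.00)(-0.15)] = 0.3150
  C_31 = (0.00)(-0.05) − (-0.30)(0.90) = 0.2700
  C_32 = −[(0.70)(-0.05) − (-0.30)(-0.20)] = 0.0950
  C_33 = (0.70)(0.90) − (0.00)(-0.20) = 0.6300
det(I−A) = Σ_j (I−A)_1j·C_1j = (0.70)(0.8325) + (0.00)(0.1975) + (-0.30)(0.2250) = 0.51525
adj(I−A) = Cᵀ =
  [ 0.8325   0.1350   0.2700]
  [ 0.1975   0.6200   0.0950]
  [ 0.2250   0.3150   0.6300]
(I − A)⁻¹ = adj(I−A) / det(I−A) ≈
  [   1.6157     0.2620     0.5240]
  [   0.3833     1.2033     0.1844]
  [   0.4367     0.6114     1.2227]
The output multiplier for sector j is the column-j sum of the Leontief inverse (I − A)⁻¹ = adj(I−A) / det(I−A).
Column P of adj(I−A): (0.2700, 0.0950, 0.6300); det(I−A) = 0.51525.
m_P = (0.2700 + 0.0950 + 0.6300) / 0.51525 = 0.995 / 0.51525 ≈ 1.931.

m_P = 1.931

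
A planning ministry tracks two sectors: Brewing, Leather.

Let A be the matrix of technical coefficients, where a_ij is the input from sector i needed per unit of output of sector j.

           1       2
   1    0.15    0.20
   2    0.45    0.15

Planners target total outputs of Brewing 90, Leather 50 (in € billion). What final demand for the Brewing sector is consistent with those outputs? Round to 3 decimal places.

I − A =
  [   0.85    -0.20]
  [  -0.45     0.85]
d = (I − A) x:
  d_1 = (+0.85)·90 + (-0.20)·50 = 66.500
  d_2 = (-0.45)·90 + (+0.85)·50 = 2.000

d_1 = 66.500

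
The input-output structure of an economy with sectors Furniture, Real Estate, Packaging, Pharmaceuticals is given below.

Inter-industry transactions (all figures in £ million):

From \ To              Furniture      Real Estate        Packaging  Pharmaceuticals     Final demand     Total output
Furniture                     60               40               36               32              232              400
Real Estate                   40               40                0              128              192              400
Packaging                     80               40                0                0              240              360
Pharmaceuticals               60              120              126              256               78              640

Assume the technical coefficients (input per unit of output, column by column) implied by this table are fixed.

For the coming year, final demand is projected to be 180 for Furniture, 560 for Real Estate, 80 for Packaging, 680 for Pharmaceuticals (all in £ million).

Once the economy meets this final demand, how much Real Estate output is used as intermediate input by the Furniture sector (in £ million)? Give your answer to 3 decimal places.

Technical coefficients a_ij = z_ij / X_j:
  a_11 = 60/400 = 0.15, a_21 = 40/400 = 0.10, a_31 = 80/400 = 0.20, a_41 = 60/400 = 0.15
  a_12 = 40/400 = 0.10, a_22 = 40/400 = 0.10, a_32 = 40/400 = 0.10, a_42 = 120/400 = 0.30
  a_13 = 36/360 = 0.10, a_23 = 0/360 = 0.00, a_33 = 0/360 = 0.00, a_43 = 126/360 = 0.35
  a_14 = 32/640 = 0.05, a_24 = 128/640 = 0.20, a_34 = 0/640 = 0.00, a_44 = 256/640 = 0.40
I − A =
  [   0.85    -0.10    -0.10    -0.05]
  [  -0.10     0.90     0.00    -0.20]
  [  -0.20    -0.10     1.00     0.00]
  [  -0.15    -0.30    -0.35     0.60]
Compute the cofactors C_ij = (−1)^(i+j)·(3×3 minor ij) of I−A; the adjugate is their transpose:
adj(I−A) = Cᵀ =
  [ 0.47300   0.08275   0.07075   0.06700]
  [ 0.10400   0.48700   0.07025   0.17100]
  [ 0.10500   0.06525   0.39075   0.03050]
  [ 0.23150   0.30225   0.28075   0.73600]
det(I−A) = Σ_j (I−A)_1j·C_1j = (0.85)(0.47300) + (-0.10)(0.10400) + (-0.10)(0.10500) + (-0.05)(0.23150) = 0.369575
(I − A)⁻¹ = adj(I−A) / det(I−A) ≈
  [   1.2798     0.2239     0.1914     0.1813]
  [   0.2814     1.3177     0.1901     0.4627]
  [   0.2841     0.1766     1.0573     0.0825]
  [   0.6264     0.8178     0.7597     1.9915]
First solve x = (I − A)⁻¹ d = adj(I−A)·d / det(I−A); in particular x_1 = (0.47300·180 + 0.08275·560 + 0.07075·80 + 0.06700·680) / 0.369575 = 182.70 / 0.369575 ≈ 494.35162.
Intermediate flow from 2 to 1: z_21 = a_21 · x_1 = 0.10 × 182.70 / 0.369575 = 18.27 / 0.369575 ≈ 49.435.

z_21 = 49.435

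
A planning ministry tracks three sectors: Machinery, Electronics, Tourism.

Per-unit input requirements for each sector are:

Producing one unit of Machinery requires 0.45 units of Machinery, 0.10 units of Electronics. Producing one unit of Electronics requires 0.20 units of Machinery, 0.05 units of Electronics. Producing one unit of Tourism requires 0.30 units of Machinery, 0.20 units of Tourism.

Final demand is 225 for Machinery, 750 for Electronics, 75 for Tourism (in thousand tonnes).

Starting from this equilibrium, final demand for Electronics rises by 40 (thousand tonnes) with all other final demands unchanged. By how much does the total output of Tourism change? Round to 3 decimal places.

I − A =
  [   0.55    -0.20    -0.30]
  [  -0.10     0.95     0.00]
  [   0.00     0.00     0.80]
Cofactors of I−A, C_ij = (−1)^(i+j)·(minor ij) (rows/columns in the sector order above):
  C_11 = (0.95)(0.80) − (0.00)(0.00) = 0.7600
  C_12 = −[(-0.10)(0.80) − (0.00)(0.00)] = 0.0800
  C_13 = (-0.10)(0.00) − (0.95)(0.00) = 0.0000
  C_21 = −[(-0.20)(0.80) − (-0.30)(0.00)] = 0.1600
  C_22 = (0.55)(0.80) − (-0.30)(0.00) = 0.4400
  C_23 = −[(0.55)(0.00) − (-0.20)(0.00)] = 0.0000
  C_31 = (-0.20)(0.00) − (-0.30)(0.95) = 0.2850
  C_32 = −[(0.55)(0.00) − (-0.30)(-0.10)] = 0.0300
  C_33 = (0.55)(0.95) − (-0.20)(-0.10) = 0.5025
det(I−A) = Σ_j (I−A)_1j·C_1j = (0.55)(0.7600) + (-0.20)(0.0800) + (-0.30)(0.0000) = 0.4020
adj(I−A) = Cᵀ =
  [ 0.7600   0.1600   0.2850]
  [ 0.0800   0.4400   0.0300]
  [ 0.0000   0.0000   0.5025]
(I − A)⁻¹ = adj(I−A) / det(I−A) ≈
  [   1.8905     0.3980     0.7090]
  [   0.1990     1.0945     0.0746]
  [   0.0000     0.0000     1.2500]
Δx = (I − A)⁻¹ Δd with Δd having +40 in the Electronics component and 0 elsewhere.
So Δx_3 = L_32 · (+40), where L_32 = adj(I−A)_32 / det(I−A) = 0.0000 / 0.4020.
Δx_3 = 0.0000 × (+40) / 0.4020 = 0.00 / 0.4020 = 0.000.

Δx_3 = 0.000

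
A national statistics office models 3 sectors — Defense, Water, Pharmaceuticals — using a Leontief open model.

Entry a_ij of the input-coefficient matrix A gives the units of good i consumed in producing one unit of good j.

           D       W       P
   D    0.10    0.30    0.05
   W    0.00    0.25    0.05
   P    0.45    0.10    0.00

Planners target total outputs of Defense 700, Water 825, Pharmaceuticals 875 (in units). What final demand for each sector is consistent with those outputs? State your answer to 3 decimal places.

I − A =
  [   0.90    -0.30    -0.05]
  [   0.00     0.75    -0.05]
  [  -0.45    -0.10     1.00]
d = (I − A) x:
  d_D = (+0.90)·700 + (-0.30)·825 + (-0.05)·875 = 338.750
  d_W = (+0.00)·700 + (+0.75)·825 + (-0.05)·875 = 575.000
  d_P = (-0.45)·700 + (-0.10)·825 + (+1.00)·875 = 477.500

d_D = 338.750, d_W = 575.000, d_P = 477.500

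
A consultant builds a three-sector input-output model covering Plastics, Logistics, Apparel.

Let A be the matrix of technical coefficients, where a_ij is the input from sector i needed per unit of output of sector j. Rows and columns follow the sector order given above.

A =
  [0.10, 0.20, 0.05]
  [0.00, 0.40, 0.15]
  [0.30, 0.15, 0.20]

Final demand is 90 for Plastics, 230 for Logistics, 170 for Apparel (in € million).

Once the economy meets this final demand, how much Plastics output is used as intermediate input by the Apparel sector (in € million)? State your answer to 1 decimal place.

z_PA = 19.4

I − A =
  [   0.90    -0.20    -0.05]
  [   0.00     0.60    -0.15]
  [  -0.30    -0.15     0.80]
Cofactors of I−A, C_ij = (−1)^(i+j)·(minor ij) (rows/columns in the sector order above):
  C_11 = (0.60)(0.80) − (-0.15)(-0.15) = 0.4575
  C_12 = −[(0.00)(0.80) − (-0.15)(-0.30)] = 0.0450
  C_13 = (0.00)(-0.15) − (0.60)(-0.30) = 0.1800
  C_21 = −[(-0.20)(0.80) − (-0.05)(-0.15)] = 0.1675
  C_22 = (0.90)(0.80) − (-0.05)(-0.30) = 0.7050
  C_23 = −[(0.90)(-0.15) − (-0.20)(-0.30)] = 0.1950
  C_31 = (-0.20)(-0.15) − (-0.05)(0.60) = 0.0600
  C_32 = −[(0.90)(-0.15) − (-0.05)(0.00)] = 0.1350
  C_33 = (0.90)(0.60) − (-0.20)(0.00) = 0.5400
det(I−A) = Σ_j (I−A)_1j·C_1j = (0.90)(0.4575) + (-0.20)(0.0450) + (-0.05)(0.1800) = 0.39375
adj(I−A) = Cᵀ =
  [ 0.4575   0.1675   0.0600]
  [ 0.0450   0.7050   0.1350]
  [ 0.1800   0.1950   0.5400]
(I − A)⁻¹ = adj(I−A) / det(I−A) ≈
  [   1.1619     0.4254     0.1524]
  [   0.1143     1.7905     0.3429]
  [   0.4571     0.4952     1.3714]
First solve x = (I − A)⁻¹ d = adj(I−A)·d / det(I−A); in particular x_A = (0.1800·90 + 0.1950·230 + 0.5400·170) / 0.39375 = 152.85 / 0.39375 ≈ 388.190.
Intermediate flow from P to A: z_PA = a_PA · x_A = 0.05 × 152.85 / 0.39375 = 7.6425 / 0.39375 ≈ 19.4.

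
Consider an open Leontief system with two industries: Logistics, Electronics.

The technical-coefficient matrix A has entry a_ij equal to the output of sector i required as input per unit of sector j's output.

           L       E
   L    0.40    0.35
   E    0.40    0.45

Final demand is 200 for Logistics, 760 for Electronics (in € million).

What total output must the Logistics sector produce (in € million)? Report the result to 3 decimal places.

I − A =
  [   0.60    -0.35]
  [  -0.40     0.55]
det(I−A) = (0.60)(0.55) − (-0.35)(-0.40) = 0.1900
adj(I−A) = [[0.55, 0.35], [0.40, 0.60]]
(I − A)⁻¹ = adj(I−A) / det(I−A) ≈
  [   2.8947     1.8421]
  [   2.1053     3.1579]
x = (I − A)⁻¹ d = adj(I−A)·d / det(I−A), with det(I−A) = 0.1900:
  x_L = (0.55·200 + 0.35·760) / 0.1900 = 376.00 / 0.1900 ≈ 1978.947
  x_E = (0.40·200 + 0.60·760) / 0.1900 = 536.00 / 0.1900 ≈ 2821.053

x_L = 1978.947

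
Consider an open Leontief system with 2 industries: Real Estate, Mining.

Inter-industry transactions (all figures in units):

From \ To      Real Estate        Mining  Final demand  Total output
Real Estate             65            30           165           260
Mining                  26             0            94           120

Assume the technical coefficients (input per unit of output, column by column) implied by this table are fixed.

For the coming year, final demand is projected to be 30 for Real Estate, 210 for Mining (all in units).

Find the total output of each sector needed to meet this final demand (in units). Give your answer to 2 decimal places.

Technical coefficients a_ij = z_ij / X_j:
  a_11 = 65/260 = 0.25, a_21 = 26/260 = 0.10
  a_12 = 30/120 = 0.25, a_22 = 0/120 = 0.00
I − A =
  [   0.75    -0.25]
  [  -0.10     1.00]
det(I−A) = (0.75)(1.00) − (-0.25)(-0.10) = 0.7250
adj(I−A) = [[1.00, 0.25], [0.10, 0.75]]
(I − A)⁻¹ = adj(I−A) / det(I−A) ≈
  [   1.3793     0.3448]
  [   0.1379     1.0345]
x = (I − A)⁻¹ d = adj(I−A)·d / det(I−A), with det(I−A) = 0.7250:
  x_1 = (1.00·30 + 0.25·210) / 0.7250 = 82.50 / 0.7250 ≈ 113.79
  x_2 = (0.10·30 + 0.75·210) / 0.7250 = 160.50 / 0.7250 ≈ 221.38

x_1 = 113.79, x_2 = 221.38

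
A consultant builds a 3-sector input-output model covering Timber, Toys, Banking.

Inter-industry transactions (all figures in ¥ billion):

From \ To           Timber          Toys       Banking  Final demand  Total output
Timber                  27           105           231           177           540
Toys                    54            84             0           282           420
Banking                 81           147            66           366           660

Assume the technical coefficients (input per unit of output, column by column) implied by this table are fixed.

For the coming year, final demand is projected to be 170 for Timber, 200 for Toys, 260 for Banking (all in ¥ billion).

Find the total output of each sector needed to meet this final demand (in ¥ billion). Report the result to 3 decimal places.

Technical coefficients a_ij = z_ij / X_j:
  a_11 = 27/540 = 0.05, a_21 = 54/540 = 0.10, a_31 = 81/540 = 0.15
  a_12 = 105/420 = 0.25, a_22 = 84/420 = 0.20, a_32 = 147/420 = 0.35
  a_13 = 231/660 = 0.35, a_23 = 0/660 = 0.00, a_33 = 66/660 = 0.10
I − A =
  [   0.95    -0.25    -0.35]
  [  -0.10     0.80     0.00]
  [  -0.15    -0.35     0.90]
Cofactors of I−A, C_ij = (−1)^(i+j)·(minor ij) (rows/columns in the sector order above):
  C_11 = (0.80)(0.90) − (0.00)(-0.35) = 0.7200
  C_12 = −[(-0.10)(0.90) − (0.00)(-0.15)] = 0.0900
  C_13 = (-0.10)(-0.35) − (0.80)(-0.15) = 0.1550
  C_21 = −[(-0.25)(0.90) − (-0.35)(-0.35)] = 0.3475
  C_22 = (0.95)(0.90) − (-0.35)(-0.15) = 0.8025
  C_23 = −[(0.95)(-0.35) − (-0.25)(-0.15)] = 0.3700
  C_31 = (-0.25)(0.00) − (-0.35)(0.80) = 0.2800
  C_32 = −[(0.95)(0.00) − (-0.35)(-0.10)] = 0.0350
  C_33 = (0.95)(0.80) − (-0.25)(-0.10) = 0.7350
det(I−A) = Σ_j (I−A)_1j·C_1j = (0.95)(0.7200) + (-0.25)(0.0900) + (-0.35)(0.1550) = 0.60725
adj(I−A) = Cᵀ =
  [ 0.7200   0.3475   0.2800]
  [ 0.0900   0.8025   0.0350]
  [ 0.1550   0.3700   0.7350]
(I − A)⁻¹ = adj(I−A) / det(I−A) ≈
  [   1.1857     0.5723     0.4611]
  [   0.1482     1.3215     0.0576]
  [   0.2552     0.6093     1.2104]
x = (I − A)⁻¹ d = adj(I−A)·d / det(I−A), with det(I−A) = 0.60725:
  x_1 = (0.7200·170 + 0.3475·200 + 0.2800·260) / 0.60725 = 264.70 / 0.60725 ≈ 435.900
  x_2 = (0.0900·170 + 0.8025·200 + 0.0350·260) / 0.60725 = 184.90 / 0.60725 ≈ 304.487
  x_3 = (0.1550·170 + 0.3700·200 + 0.7350·260) / 0.60725 = 291.45 / 0.60725 ≈ 479.951

x_1 = 435.900, x_2 = 304.487, x_3 = 479.951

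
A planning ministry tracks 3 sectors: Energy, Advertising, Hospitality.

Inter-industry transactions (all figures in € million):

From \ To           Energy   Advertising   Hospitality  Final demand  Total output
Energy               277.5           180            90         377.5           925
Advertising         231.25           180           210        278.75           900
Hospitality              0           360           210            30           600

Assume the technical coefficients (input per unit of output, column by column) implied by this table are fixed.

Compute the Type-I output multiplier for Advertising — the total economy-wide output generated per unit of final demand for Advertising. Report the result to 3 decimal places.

Technical coefficients a_ij = z_ij / X_j:
  a_EE = 277.5/925 = 0.30, a_AE = 231.25/925 = 0.25, a_HE = 0/925 = 0.00
  a_EA = 180/900 = 0.20, a_AA = 180/900 = 0.20, a_HA = 360/900 = 0.40
  a_EH = 90/600 = 0.15, a_AH = 210/600 = 0.35, a_HH = 210/600 = 0.35
I − A =
  [   0.70    -0.20    -0.15]
  [  -0.25     0.80    -0.35]
  [   0.00    -0.40     0.65]
Cofactors of I−A, C_ij = (−1)^(i+j)·(minor ij) (rows/columns in the sector order above):
  C_11 = (0.80)(0.65) − (-0.35)(-0.40) = 0.3800
  C_12 = −[(-0.25)(0.65) − (-0.35)(0.00)] = 0.1625
  C_13 = (-0.25)(-0.40) − (0.80)(0.00) = 0.1000
  C_21 = −[(-0.20)(0.65) − (-0.15)(-0.40)] = 0.1900
  C_22 = (0.70)(0.65) − (-0.15)(0.00) = 0.4550
  C_23 = −[(0.70)(-0.40) − (-0.20)(0.00)] = 0.2800
  C_31 = (-0.20)(-0.35) − (-0.15)(0.80) = 0.1900
  C_32 = −[(0.70)(-0.35) − (-0.15)(-0.25)] = 0.2825
  C_33 = (0.70)(0.80) − (-0.20)(-0.25) = 0.5100
det(I−A) = Σ_j (I−A)_1j·C_1j = (0.70)(0.3800) + (-0.20)(0.1625) + (-0.15)(0.1000) = 0.2185
adj(I−A) = Cᵀ =
  [ 0.3800   0.1900   0.1900]
  [ 0.1625   0.4550   0.2825]
  [ 0.1000   0.2800   0.5100]
(I − A)⁻¹ = adj(I−A) / det(I−A) ≈
  [   1.7391     0.8696     0.8696]
  [   0.7437     2.0824     1.2929]
  [   0.4577     1.2815     2.3341]
The output multiplier for sector j is the column-j sum of the Leontief inverse (I − A)⁻¹ = adj(I−A) / det(I−A).
Column A of adj(I−A): (0.1900, 0.4550, 0.2800); det(I−A) = 0.2185.
m_A = (0.1900 + 0.4550 + 0.2800) / 0.2185 = 0.925 / 0.2185 ≈ 4.233.

m_A = 4.233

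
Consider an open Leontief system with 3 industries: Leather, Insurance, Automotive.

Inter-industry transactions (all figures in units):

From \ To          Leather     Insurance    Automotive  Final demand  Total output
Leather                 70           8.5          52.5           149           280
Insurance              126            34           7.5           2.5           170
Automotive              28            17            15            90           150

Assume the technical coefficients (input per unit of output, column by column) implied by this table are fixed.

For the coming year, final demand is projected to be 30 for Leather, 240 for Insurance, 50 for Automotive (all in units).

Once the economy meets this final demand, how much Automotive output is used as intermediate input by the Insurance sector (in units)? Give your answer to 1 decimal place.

Technical coefficients a_ij = z_ij / X_j:
  a_LL = 70/280 = 0.25, a_IL = 126/280 = 0.45, a_AL = 28/280 = 0.10
  a_LI = 8.5/170 = 0.05, a_II = 34/170 = 0.20, a_AI = 17/170 = 0.10
  a_LA = 52.5/150 = 0.35, a_IA = 7.5/150 = 0.05, a_AA = 15/150 = 0.10
I − A =
  [   0.75    -0.05    -0.35]
  [  -0.45     0.80    -0.05]
  [  -0.10    -0.10     0.90]
Cofactors of I−A, C_ij = (−1)^(i+j)·(minor ij) (rows/columns in the sector order above):
  C_11 = (0.80)(0.90) − (-0.05)(-0.10) = 0.7150
  C_12 = −[(-0.45)(0.90) − (-0.05)(-0.10)] = 0.4100
  C_13 = (-0.45)(-0.10) − (0.80)(-0.10) = 0.1250
  C_21 = −[(-0.05)(0.90) − (-0.35)(-0.10)] = 0.0800
  C_22 = (0.75)(0.90) − (-0.35)(-0.10) = 0.6400
  C_23 = −[(0.75)(-0.10) − (-0.05)(-0.10)] = 0.0800
  C_31 = (-0.05)(-0.05) − (-0.35)(0.80) = 0.2825
  C_32 = −[(0.75)(-0.05) − (-0.35)(-0.45)] = 0.1950
  C_33 = (0.75)(0.80) − (-0.05)(-0.45) = 0.5775
det(I−A) = Σ_j (I−A)_1j·C_1j = (0.75)(0.7150) + (-0.05)(0.4100) + (-0.35)(0.1250) = 0.4720
adj(I−A) = Cᵀ =
  [ 0.7150   0.0800   0.2825]
  [ 0.4100   0.6400   0.1950]
  [ 0.1250   0.0800   0.5775]
(I − A)⁻¹ = adj(I−A) / det(I−A) ≈
  [   1.5148     0.1695     0.5985]
  [   0.8686     1.3559     0.4131]
  [   0.2648     0.1695     1.2235]
First solve x = (I − A)⁻¹ d = adj(I−A)·d / det(I−A); in particular x_I = (0.4100·30 + 0.6400·240 + 0.1950·50) / 0.4720 = 175.65 / 0.4720 ≈ 372.140.
Intermediate flow from A to I: z_AI = a_AI · x_I = 0.10 × 175.65 / 0.4720 = 17.565 / 0.4720 ≈ 37.2.

z_AI = 37.2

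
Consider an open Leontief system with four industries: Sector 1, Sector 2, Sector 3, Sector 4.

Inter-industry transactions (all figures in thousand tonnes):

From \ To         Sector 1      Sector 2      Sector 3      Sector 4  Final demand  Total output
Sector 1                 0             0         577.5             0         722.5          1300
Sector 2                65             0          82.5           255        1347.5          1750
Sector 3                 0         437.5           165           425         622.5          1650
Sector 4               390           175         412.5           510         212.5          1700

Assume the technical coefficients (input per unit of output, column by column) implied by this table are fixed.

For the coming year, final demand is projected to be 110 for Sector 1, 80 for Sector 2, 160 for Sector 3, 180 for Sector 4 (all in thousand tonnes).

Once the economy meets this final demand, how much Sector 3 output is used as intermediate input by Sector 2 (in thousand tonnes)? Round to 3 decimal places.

z_32 = 47.265

Technical coefficients a_ij = z_ij / X_j:
  a_11 = 0/1300 = 0.00, a_21 = 65/1300 = 0.05, a_31 = 0/1300 = 0.00, a_41 = 390/1300 = 0.30
  a_12 = 0/1750 = 0.00, a_22 = 0/1750 = 0.00, a_32 = 437.5/1750 = 0.25, a_42 = 175/1750 = 0.10
  a_13 = 577.5/1650 = 0.35, a_23 = 82.5/1650 = 0.05, a_33 = 165/1650 = 0.10, a_43 = 412.5/1650 = 0.25
  a_14 = 0/1700 = 0.00, a_24 = 255/1700 = 0.15, a_34 = 425/1700 = 0.25, a_44 = 510/1700 = 0.30
I − A =
  [   1.00     0.00    -0.35     0.00]
  [  -0.05     1.00    -0.05    -0.15]
  [   0.00    -0.25     0.90    -0.25]
  [  -0.30    -0.10    -0.25     0.70]
Compute the cofactors C_ij = (−1)^(i+j)·(3×3 minor ij) of I−A; the adjugate is their transpose:
adj(I−A) = Cᵀ =
  [ 0.534625   0.070000   0.239750   0.100625]
  [ 0.072625   0.541250   0.100500   0.151875]
  [ 0.096250   0.200000   0.685000   0.287500]
  [ 0.273875   0.178750   0.361750   0.883125]
det(I−A) = Σ_j (I−A)_1j·C_1j = (1.00)(0.534625) + (0.00)(0.072625) + (-0.35)(0.096250) + (0.00)(0.273875) = 0.5009375
(I − A)⁻¹ = adj(I−A) / det(I−A) ≈
  [   1.0672     0.1397     0.4786     0.2009]
  [   0.1450     1.0805     0.2006     0.3032]
  [   0.1921     0.3993     1.3674     0.5739]
  [   0.5467     0.3568     0.7221     1.7629]
First solve x = (I − A)⁻¹ d = adj(I−A)·d / det(I−A); in particular x_2 = (0.072625·110 + 0.541250·80 + 0.100500·160 + 0.151875·180) / 0.5009375 = 94.70625 / 0.5009375 ≈ 189.05802.
Intermediate flow from 3 to 2: z_32 = a_32 · x_2 = 0.25 × 94.70625 / 0.5009375 = 23.6765625 / 0.5009375 ≈ 47.265.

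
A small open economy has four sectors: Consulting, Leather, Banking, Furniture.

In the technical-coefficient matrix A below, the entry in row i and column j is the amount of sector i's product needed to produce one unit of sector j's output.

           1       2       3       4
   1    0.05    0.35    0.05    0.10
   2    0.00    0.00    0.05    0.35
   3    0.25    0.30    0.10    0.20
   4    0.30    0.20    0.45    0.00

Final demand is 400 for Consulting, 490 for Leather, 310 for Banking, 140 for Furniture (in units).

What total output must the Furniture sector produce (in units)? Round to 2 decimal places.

I − A =
  [   0.95    -0.35    -0.05    -0.10]
  [   0.00     1.00    -0.05    -0.35]
  [  -0.25    -0.30     0.90    -0.20]
  [  -0.30    -0.20    -0.45     1.00]
Compute the cofactors C_ij = (−1)^(i+j)·(3×3 minor ij) of I−A; the adjugate is their transpose:
adj(I−A) = Cᵀ =
  [ 0.682750   0.332000   0.165125   0.217500]
  [ 0.149375   0.715750   0.200875   0.305625]
  [ 0.324000   0.427500   0.816750   0.345375]
  [ 0.380500   0.435125   0.457250   0.823875]
det(I−A) = Σ_j (I−A)_1j·C_1j = (0.95)(0.682750) + (-0.35)(0.149375) + (-0.05)(0.324000) + (-0.10)(0.380500) = 0.54208125
(I − A)⁻¹ = adj(I−A) / det(I−A) ≈
  [   1.2595     0.6125     0.3046     0.4012]
  [   0.2756     1.3204     0.3706     0.5638]
  [   0.5977     0.7886     1.5067     0.6371]
  [   0.7019     0.8027     0.8435     1.5198]
x = (I − A)⁻¹ d = adj(I−A)·d / det(I−A), with det(I−A) = 0.54208125:
  x_1 = (0.682750·400 + 0.332000·490 + 0.165125·310 + 0.217500·140) / 0.54208125 = 517.41875 / 0.54208125 ≈ 954.50
  x_2 = (0.149375·400 + 0.715750·490 + 0.200875·310 + 0.305625·140) / 0.54208125 = 515.52625 / 0.54208125 ≈ 951.01
  x_3 = (0.324000·400 + 0.427500·490 + 0.816750·310 + 0.345375·140) / 0.54208125 = 640.62 / 0.54208125 ≈ 1181.78
  x_4 = (0.380500·400 + 0.435125·490 + 0.457250·310 + 0.823875·140) / 0.54208125 = 622.50125 / 0.54208125 ≈ 1148.35

x_4 = 1148.35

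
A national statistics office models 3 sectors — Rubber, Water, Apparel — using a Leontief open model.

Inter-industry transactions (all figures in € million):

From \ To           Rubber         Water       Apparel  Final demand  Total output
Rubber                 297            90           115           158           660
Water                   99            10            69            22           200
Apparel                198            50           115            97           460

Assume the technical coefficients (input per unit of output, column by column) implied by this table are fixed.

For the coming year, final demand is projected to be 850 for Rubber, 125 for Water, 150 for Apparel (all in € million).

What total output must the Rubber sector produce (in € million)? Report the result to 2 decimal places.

Technical coefficients a_ij = z_ij / X_j:
  a_RR = 297/660 = 0.45, a_WR = 99/660 = 0.15, a_AR = 198/660 = 0.30
  a_RW = 90/200 = 0.45, a_WW = 10/200 = 0.05, a_AW = 50/200 = 0.25
  a_RA = 115/460 = 0.25, a_WA = 69/460 = 0.15, a_AA = 115/460 = 0.25
I − A =
  [   0.55    -0.45    -0.25]
  [  -0.15     0.95    -0.15]
  [  -0.30    -0.25     0.75]
Cofactors of I−A, C_ij = (−1)^(i+j)·(minor ij) (rows/columns in the sector order above):
  C_11 = (0.95)(0.75) − (-0.15)(-0.25) = 0.6750
  C_12 = −[(-0.15)(0.75) − (-0.15)(-0.30)] = 0.1575
  C_13 = (-0.15)(-0.25) − (0.95)(-0.30) = 0.3225
  C_21 = −[(-0.45)(0.75) − (-0.25)(-0.25)] = 0.4000
  C_22 = (0.55)(0.75) − (-0.25)(-0.30) = 0.3375
  C_23 = −[(0.55)(-0.25) − (-0.45)(-0.30)] = 0.2725
  C_31 = (-0.45)(-0.15) − (-0.25)(0.95) = 0.3050
  C_32 = −[(0.55)(-0.15) − (-0.25)(-0.15)] = 0.1200
  C_33 = (0.55)(0.95) − (-0.45)(-0.15) = 0.4550
det(I−A) = Σ_j (I−A)_1j·C_1j = (0.55)(0.6750) + (-0.45)(0.1575) + (-0.25)(0.3225) = 0.21975
adj(I−A) = Cᵀ =
  [ 0.6750   0.4000   0.3050]
  [ 0.1575   0.3375   0.1200]
  [ 0.3225   0.2725   0.4550]
(I − A)⁻¹ = adj(I−A) / det(I−A) ≈
  [   3.0717     1.8203     1.3879]
  [   0.7167     1.5358     0.5461]
  [   1.4676     1.2400     2.0705]
x = (I − A)⁻¹ d = adj(I−A)·d / det(I−A), with det(I−A) = 0.21975:
  x_R = (0.6750·850 + 0.4000·125 + 0.3050·150) / 0.21975 = 669.50 / 0.21975 ≈ 3046.64
  x_W = (0.1575·850 + 0.3375·125 + 0.1200·150) / 0.21975 = 194.0625 / 0.21975 ≈ 883.11
  x_A = (0.3225·850 + 0.2725·125 + 0.4550·150) / 0.21975 = 376.4375 / 0.21975 ≈ 1713.03

x_R = 3046.64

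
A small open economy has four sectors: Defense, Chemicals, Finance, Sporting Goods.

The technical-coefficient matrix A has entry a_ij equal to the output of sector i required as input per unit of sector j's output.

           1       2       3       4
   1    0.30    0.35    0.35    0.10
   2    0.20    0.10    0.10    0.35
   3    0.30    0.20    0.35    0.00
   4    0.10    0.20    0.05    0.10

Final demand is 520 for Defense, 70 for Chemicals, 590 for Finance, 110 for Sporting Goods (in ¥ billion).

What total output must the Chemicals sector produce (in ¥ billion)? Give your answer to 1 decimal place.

I − A =
  [   0.70    -0.35    -0.35    -0.10]
  [  -0.20     0.90    -0.10    -0.35]
  [  -0.30    -0.20     0.65     0.00]
  [  -0.10    -0.20    -0.05     0.90]
Compute the cofactors C_ij = (−1)^(i+j)·(3×3 minor ij) of I−A; the adjugate is their transpose:
adj(I−A) = Cᵀ =
  [ 0.459500   0.281750   0.303125   0.160625]
  [ 0.172000   0.307000   0.150500   0.138500]
  [ 0.265000   0.224500   0.429750   0.116750]
  [ 0.104000   0.112000   0.091000   0.231000]
det(I−A) = Σ_j (I−A)_1j·C_1j = (0.70)(0.459500) + (-0.35)(0.172000) + (-0.35)(0.265000) + (-0.10)(0.104000) = 0.1583
(I − A)⁻¹ = adj(I−A) / det(I−A) ≈
  [   2.9027     1.7798     1.9149     1.0147]
  [   1.0865     1.9394     0.9507     0.8749]
  [   1.6740     1.4182     2.7148     0.7375]
  [   0.6570     0.7075     0.5749     1.4593]
x = (I − A)⁻¹ d = adj(I−A)·d / det(I−A), with det(I−A) = 0.1583:
  x_1 = (0.459500·520 + 0.281750·70 + 0.303125·590 + 0.160625·110) / 0.1583 = 455.175 / 0.1583 ≈ 2875.4
  x_2 = (0.172000·520 + 0.307000·70 + 0.150500·590 + 0.138500·110) / 0.1583 = 214.96 / 0.1583 ≈ 1357.9
  x_3 = (0.265000·520 + 0.224500·70 + 0.429750·590 + 0.116750·110) / 0.1583 = 419.91 / 0.1583 ≈ 2652.6
  x_4 = (0.104000·520 + 0.112000·70 + 0.091000·590 + 0.231000·110) / 0.1583 = 141.02 / 0.1583 ≈ 890.8

x_2 = 1357.9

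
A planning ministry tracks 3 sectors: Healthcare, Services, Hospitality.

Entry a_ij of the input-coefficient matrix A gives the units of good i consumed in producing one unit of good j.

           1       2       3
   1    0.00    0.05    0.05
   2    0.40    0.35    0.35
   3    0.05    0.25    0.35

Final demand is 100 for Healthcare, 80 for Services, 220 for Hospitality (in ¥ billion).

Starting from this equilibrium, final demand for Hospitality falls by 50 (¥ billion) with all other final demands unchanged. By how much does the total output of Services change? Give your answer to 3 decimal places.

I − A =
  [   1.00    -0.05    -0.05]
  [  -0.40     0.65    -0.35]
  [  -0.05    -0.25     0.65]
Cofactors of I−A, C_ij = (−1)^(i+j)·(minor ij) (rows/columns in the sector order above):
  C_11 = (0.65)(0.65) − (-0.35)(-0.25) = 0.3350
  C_12 = −[(-0.40)(0.65) − (-0.35)(-0.05)] = 0.2775
  C_13 = (-0.40)(-0.25) − (0.65)(-0.05) = 0.1325
  C_21 = −[(-0.05)(0.65) − (-0.05)(-0.25)] = 0.0450
  C_22 = (1.00)(0.65) − (-0.05)(-0.05) = 0.6475
  C_23 = −[(1.00)(-0.25) − (-0.05)(-0.05)] = 0.2525
  C_31 = (-0.05)(-0.35) − (-0.05)(0.65) = 0.0500
  C_32 = −[(1.00)(-0.35) − (-0.05)(-0.40)] = 0.3700
  C_33 = (1.00)(0.65) − (-0.05)(-0.40) = 0.6300
det(I−A) = Σ_j (I−A)_1j·C_1j = (1.00)(0.3350) + (-0.05)(0.2775) + (-0.05)(0.1325) = 0.3145
adj(I−A) = Cᵀ =
  [ 0.3350   0.0450   0.0500]
  [ 0.2775   0.6475   0.3700]
  [ 0.1325   0.2525   0.6300]
(I − A)⁻¹ = adj(I−A) / det(I−A) ≈
  [   1.0652     0.1431     0.1590]
  [   0.8824     2.0588     1.1765]
  [   0.4213     0.8029     2.0032]
Δx = (I − A)⁻¹ Δd with Δd having -50 in the Hospitality component and 0 elsewhere.
So Δx_2 = L_23 · (-50), where L_23 = adj(I−A)_23 / det(I−A) = 0.3700 / 0.3145.
Δx_2 = 0.3700 × (-50) / 0.3145 = -18.50 / 0.3145 ≈ -58.824.

Δx_2 = -58.824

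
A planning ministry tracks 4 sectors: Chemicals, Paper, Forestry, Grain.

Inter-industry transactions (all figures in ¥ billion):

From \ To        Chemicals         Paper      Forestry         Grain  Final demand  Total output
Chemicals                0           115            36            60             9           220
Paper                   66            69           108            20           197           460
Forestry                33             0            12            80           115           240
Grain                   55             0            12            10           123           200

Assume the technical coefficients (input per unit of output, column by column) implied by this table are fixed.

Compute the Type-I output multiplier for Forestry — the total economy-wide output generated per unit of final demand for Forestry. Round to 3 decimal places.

Technical coefficients a_ij = z_ij / X_j:
  a_CC = 0/220 = 0.00, a_PC = 66/220 = 0.30, a_FC = 33/220 = 0.15, a_GC = 55/220 = 0.25
  a_CP = 115/460 = 0.25, a_PP = 69/460 = 0.15, a_FP = 0/460 = 0.00, a_GP = 0/460 = 0.00
  a_CF = 36/240 = 0.15, a_PF = 108/240 = 0.45, a_FF = 12/240 = 0.05, a_GF = 12/240 = 0.05
  a_CG = 60/200 = 0.30, a_PG = 20/200 = 0.10, a_FG = 80/200 = 0.40, a_GG = 10/200 = 0.05
I − A =
  [   1.00    -0.25    -0.15    -0.30]
  [  -0.30     0.85    -0.45    -0.10]
  [  -0.15     0.00     0.95    -0.40]
  [  -0.25     0.00    -0.05     0.95]
Compute the cofactors C_ij = (−1)^(i+j)·(3×3 minor ij) of I−A; the adjugate is their transpose:
adj(I−A) = Cᵀ =
  [ 0.750125   0.220625   0.242000   0.362000]
  [ 0.398375   0.772625   0.449750   0.396500]
  [ 0.206125   0.060625   0.666250   0.352000]
  [ 0.208250   0.061250   0.098750   0.700250]
det(I−A) = Σ_j (I−A)_1j·C_1j = (1.00)(0.750125) + (-0.25)(0.398375) + (-0.15)(0.206125) + (-0.30)(0.208250) = 0.5571375
(I − A)⁻¹ = adj(I−A) / det(I−A) ≈
  [   1.3464     0.3960     0.4344     0.6497]
  [   0.7150     1.3868     0.8073     0.7117]
  [   0.3700     0.1088     1.1958     0.6318]
  [   0.3738     0.1099     0.1772     1.2569]
The output multiplier for sector j is the column-j sum of the Leontief inverse (I − A)⁻¹ = adj(I−A) / det(I−A).
Column F of adj(I−A): (0.242000, 0.449750, 0.666250, 0.098750); det(I−A) = 0.5571375.
m_F = (0.242000 + 0.449750 + 0.666250 + 0.098750) / 0.5571375 = 1.45675 / 0.5571375 ≈ 2.615.

m_F = 2.615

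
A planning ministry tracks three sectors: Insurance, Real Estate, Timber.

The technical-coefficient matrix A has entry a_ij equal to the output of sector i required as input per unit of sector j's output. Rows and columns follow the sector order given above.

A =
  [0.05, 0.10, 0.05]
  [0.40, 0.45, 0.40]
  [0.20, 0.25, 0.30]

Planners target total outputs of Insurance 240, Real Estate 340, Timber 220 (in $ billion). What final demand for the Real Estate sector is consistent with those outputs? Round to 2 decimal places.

d_2 = 3.00

I − A =
  [   0.95    -0.10    -0.05]
  [  -0.40     0.55    -0.40]
  [  -0.20    -0.25     0.70]
d = (I − A) x:
  d_1 = (+0.95)·240 + (-0.10)·340 + (-0.05)·220 = 183.00
  d_2 = (-0.40)·240 + (+0.55)·340 + (-0.40)·220 = 3.00
  d_3 = (-0.20)·240 + (-0.25)·340 + (+0.70)·220 = 21.00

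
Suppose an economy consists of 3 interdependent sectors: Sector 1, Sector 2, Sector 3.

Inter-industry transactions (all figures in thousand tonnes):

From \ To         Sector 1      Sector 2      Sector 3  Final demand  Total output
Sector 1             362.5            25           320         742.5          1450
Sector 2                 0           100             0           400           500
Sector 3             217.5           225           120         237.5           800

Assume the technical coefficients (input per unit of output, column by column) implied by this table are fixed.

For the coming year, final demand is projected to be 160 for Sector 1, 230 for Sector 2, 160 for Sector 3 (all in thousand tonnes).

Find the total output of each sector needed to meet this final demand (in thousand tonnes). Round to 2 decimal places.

Technical coefficients a_ij = z_ij / X_j:
  a_11 = 362.5/1450 = 0.25, a_21 = 0/1450 = 0.00, a_31 = 217.5/1450 = 0.15
  a_12 = 25/500 = 0.05, a_22 = 100/500 = 0.20, a_32 = 225/500 = 0.45
  a_13 = 320/800 = 0.40, a_23 = 0/800 = 0.00, a_33 = 120/800 = 0.15
I − A =
  [   0.75    -0.05    -0.40]
  [   0.00     0.80     0.00]
  [  -0.15    -0.45     0.85]
Cofactors of I−A, C_ij = (−1)^(i+j)·(minor ij) (rows/columns in the sector order above):
  C_11 = (0.80)(0.85) − (0.00)(-0.45) = 0.6800
  C_12 = −[(0.00)(0.85) − (0.00)(-0.15)] = 0.0000
  C_13 = (0.00)(-0.45) − (0.80)(-0.15) = 0.1200
  C_21 = −[(-0.05)(0.85) − (-0.40)(-0.45)] = 0.2225
  C_22 = (0.75)(0.85) − (-0.40)(-0.15) = 0.5775
  C_23 = −[(0.75)(-0.45) − (-0.05)(-0.15)] = 0.3450
  C_31 = (-0.05)(0.00) − (-0.40)(0.80) = 0.3200
  C_32 = −[(0.75)(0.00) − (-0.40)(0.00)] = 0.0000
  C_33 = (0.75)(0.80) − (-0.05)(0.00) = 0.6000
det(I−A) = Σ_j (I−A)_1j·C_1j = (0.75)(0.6800) + (-0.05)(0.0000) + (-0.40)(0.1200) = 0.4620
adj(I−A) = Cᵀ =
  [ 0.6800   0.2225   0.3200]
  [ 0.0000   0.5775   0.0000]
  [ 0.1200   0.3450   0.6000]
(I − A)⁻¹ = adj(I−A) / det(I−A) ≈
  [   1.4719     0.4816     0.6926]
  [   0.0000     1.2500     0.0000]
  [   0.2597     0.7468     1.2987]
x = (I − A)⁻¹ d = adj(I−A)·d / det(I−A), with det(I−A) = 0.4620:
  x_1 = (0.6800·160 + 0.2225·230 + 0.3200·160) / 0.4620 = 211.175 / 0.4620 ≈ 457.09
  x_2 = (0.0000·160 + 0.5775·230 + 0.0000·160) / 0.4620 = 132.825 / 0.4620 = 287.50
  x_3 = (0.1200·160 + 0.3450·230 + 0.6000·160) / 0.4620 = 194.55 / 0.4620 ≈ 421.10

x_1 = 457.09, x_2 = 287.50, x_3 = 421.10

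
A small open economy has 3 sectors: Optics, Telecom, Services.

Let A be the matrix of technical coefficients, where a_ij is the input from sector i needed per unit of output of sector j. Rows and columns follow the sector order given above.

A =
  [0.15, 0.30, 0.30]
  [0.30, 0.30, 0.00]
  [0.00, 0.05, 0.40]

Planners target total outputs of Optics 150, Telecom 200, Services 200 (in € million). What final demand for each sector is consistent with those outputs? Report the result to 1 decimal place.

d_1 = 7.5, d_2 = 95.0, d_3 = 110.0

I − A =
  [   0.85    -0.30    -0.30]
  [  -0.30     0.70     0.00]
  [   0.00    -0.05     0.60]
d = (I − A) x:
  d_1 = (+0.85)·150 + (-0.30)·200 + (-0.30)·200 = 7.5
  d_2 = (-0.30)·150 + (+0.70)·200 + (+0.00)·200 = 95.0
  d_3 = (+0.00)·150 + (-0.05)·200 + (+0.60)·200 = 110.0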